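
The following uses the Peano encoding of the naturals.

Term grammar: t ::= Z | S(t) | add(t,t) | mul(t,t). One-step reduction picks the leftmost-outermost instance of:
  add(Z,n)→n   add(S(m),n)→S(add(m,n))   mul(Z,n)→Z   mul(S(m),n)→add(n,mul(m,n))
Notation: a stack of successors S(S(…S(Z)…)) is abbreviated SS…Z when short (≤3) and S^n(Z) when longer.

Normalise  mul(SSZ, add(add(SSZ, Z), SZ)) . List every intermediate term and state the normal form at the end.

  start: mul(SSZ, add(add(SSZ, Z), SZ))
  step 1: add(add(add(SSZ, Z), SZ), mul(SZ, add(add(SSZ, Z), SZ)))
  step 2: add(add(S(add(SZ, Z)), SZ), mul(SZ, add(add(SSZ, Z), SZ)))
  step 3: add(S(add(add(SZ, Z), SZ)), mul(SZ, add(add(SSZ, Z), SZ)))
  step 4: S(add(add(add(SZ, Z), SZ), mul(SZ, add(add(SSZ, Z), SZ))))
  step 5: S(add(add(S(add(Z, Z)), SZ), mul(SZ, add(add(SSZ, Z), SZ))))
  step 6: S(add(S(add(add(Z, Z), SZ)), mul(SZ, add(add(SSZ, Z), SZ))))
  step 7: S(S(add(add(add(Z, Z), SZ), mul(SZ, add(add(SSZ, Z), SZ)))))
  step 8: S(S(add(add(Z, SZ), mul(SZ, add(add(SSZ, Z), SZ)))))
  step 9: S(S(add(SZ, mul(SZ, add(add(SSZ, Z), SZ)))))
  step 10: S(S(S(add(Z, mul(SZ, add(add(SSZ, Z), SZ))))))
  step 11: S(S(S(mul(SZ, add(add(SSZ, Z), SZ)))))
  step 12: S(S(S(add(add(add(SSZ, Z), SZ), mul(Z, add(add(SSZ, Z), SZ))))))
  step 13: S(S(S(add(add(S(add(SZ, Z)), SZ), mul(Z, add(add(SSZ, Z), SZ))))))
  step 14: S(S(S(add(S(add(add(SZ, Z), SZ)), mul(Z, add(add(SSZ, Z), SZ))))))
  step 15: S(S(S(S(add(add(add(SZ, Z), SZ), mul(Z, add(add(SSZ, Z), SZ)))))))
  step 16: S(S(S(S(add(add(S(add(Z, Z)), SZ), mul(Z, add(add(SSZ, Z), SZ)))))))
  step 17: S(S(S(S(add(S(add(add(Z, Z), SZ)), mul(Z, add(add(SSZ, Z), SZ)))))))
  step 18: S(S(S(S(S(add(add(add(Z, Z), SZ), mul(Z, add(add(SSZ, Z), SZ))))))))
  step 19: S(S(S(S(S(add(add(Z, SZ), mul(Z, add(add(SSZ, Z), SZ))))))))
  step 20: S(S(S(S(S(add(SZ, mul(Z, add(add(SSZ, Z), SZ))))))))
  step 21: S(S(S(S(S(S(add(Z, mul(Z, add(add(SSZ, Z), SZ)))))))))
  step 22: S(S(S(S(S(S(mul(Z, add(add(SSZ, Z), SZ))))))))
  step 23: S^6(Z)

Answer: normal form = S^6(Z)  (in 23 steps)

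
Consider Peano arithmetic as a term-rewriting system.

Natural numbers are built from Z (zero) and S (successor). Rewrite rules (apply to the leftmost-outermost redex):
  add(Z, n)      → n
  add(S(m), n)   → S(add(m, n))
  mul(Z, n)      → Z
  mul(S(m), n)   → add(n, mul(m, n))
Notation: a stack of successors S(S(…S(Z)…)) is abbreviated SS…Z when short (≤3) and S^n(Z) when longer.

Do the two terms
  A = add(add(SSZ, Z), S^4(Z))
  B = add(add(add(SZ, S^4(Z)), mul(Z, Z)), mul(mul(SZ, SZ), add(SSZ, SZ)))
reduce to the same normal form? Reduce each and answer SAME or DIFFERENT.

Term A:
  start: add(add(SSZ, Z), S^4(Z))
  [1] add(S(add(SZ, Z)), S^4(Z))
  [2] S(add(add(SZ, Z), S^4(Z)))
  [3] S(add(S(add(Z, Z)), S^4(Z)))
  [4] S(S(add(add(Z, Z), S^4(Z))))
  [5] S(S(add(Z, S^4(Z))))
  [6] S^6(Z)

Term B:
  start: add(add(add(SZ, S^4(Z)), mul(Z, Z)), mul(mul(SZ, SZ), add(SSZ, SZ)))
  [1] add(add(S(add(Z, S^4(Z))), mul(Z, Z)), mul(mul(SZ, SZ), add(SSZ, SZ)))
  [2] add(S(add(add(Z, S^4(Z)), mul(Z, Z))), mul(mul(SZ, SZ), add(SSZ, SZ)))
  [3] S(add(add(add(Z, S^4(Z)), mul(Z, Z)), mul(mul(SZ, SZ), add(SSZ, SZ))))
  [4] S(add(add(S^4(Z), mul(Z, Z)), mul(mul(SZ, SZ), add(SSZ, SZ))))
  [5] S(add(S(add(SSSZ, mul(Z, Z))), mul(mul(SZ, SZ), add(SSZ, SZ))))
  [6] S(S(add(add(SSSZ, mul(Z, Z)), mul(mul(SZ, SZ), add(SSZ, SZ)))))
  [7] S(S(add(S(add(SSZ, mul(Z, Z))), mul(mul(SZ, SZ), add(SSZ, SZ)))))
  [8] S(S(S(add(add(SSZ, mul(Z, Z)), mul(mul(SZ, SZ), add(SSZ, SZ))))))
  [9] S(S(S(add(S(add(SZ, mul(Z, Z))), mul(mul(SZ, SZ), add(SSZ, SZ))))))
  [10] S(S(S(S(add(add(SZ, mul(Z, Z)), mul(mul(SZ, SZ), add(SSZ, SZ)))))))
  [11] S(S(S(S(add(S(add(Z, mul(Z, Z))), mul(mul(SZ, SZ), add(SSZ, SZ)))))))
  [12] S(S(S(S(S(add(add(Z, mul(Z, Z)), mul(mul(SZ, SZ), add(SSZ, SZ))))))))
  [13] S(S(S(S(S(add(mul(Z, Z), mul(mul(SZ, SZ), add(SSZ, SZ))))))))
  [14] S(S(S(S(S(add(Z, mul(mul(SZ, SZ), add(SSZ, SZ))))))))
  [15] S(S(S(S(S(mul(mul(SZ, SZ), add(SSZ, SZ)))))))
  [16] S(S(S(S(S(mul(add(SZ, mul(Z, SZ)), add(SSZ, SZ)))))))
  [17] S(S(S(S(S(mul(S(add(Z, mul(Z, SZ))), add(SSZ, SZ)))))))
  [18] S(S(S(S(S(add(add(SSZ, SZ), mul(add(Z, mul(Z, SZ)), add(SSZ, SZ))))))))
  [19] S(S(S(S(S(add(S(add(SZ, SZ)), mul(add(Z, mul(Z, SZ)), add(SSZ, SZ))))))))
  [20] S(S(S(S(S(S(add(add(SZ, SZ), mul(add(Z, mul(Z, SZ)), add(SSZ, SZ)))))))))
  [21] S(S(S(S(S(S(add(S(add(Z, SZ)), mul(add(Z, mul(Z, SZ)), add(SSZ, SZ)))))))))
  [22] S(S(S(S(S(S(S(add(add(Z, SZ), mul(add(Z, mul(Z, SZ)), add(SSZ, SZ))))))))))
  [23] S(S(S(S(S(S(S(add(SZ, mul(add(Z, mul(Z, SZ)), add(SSZ, SZ))))))))))
  [24] S(S(S(S(S(S(S(S(add(Z, mul(add(Z, mul(Z, SZ)), add(SSZ, SZ)))))))))))
  [25] S(S(S(S(S(S(S(S(mul(add(Z, mul(Z, SZ)), add(SSZ, SZ))))))))))
  [26] S(S(S(S(S(S(S(S(mul(mul(Z, SZ), add(SSZ, SZ))))))))))
  [27] S(S(S(S(S(S(S(S(mul(Z, add(SSZ, SZ))))))))))
  [28] S^8(Z)

Answer: DIFFERENT — A ⇓ S^6(Z), B ⇓ S^8(Z)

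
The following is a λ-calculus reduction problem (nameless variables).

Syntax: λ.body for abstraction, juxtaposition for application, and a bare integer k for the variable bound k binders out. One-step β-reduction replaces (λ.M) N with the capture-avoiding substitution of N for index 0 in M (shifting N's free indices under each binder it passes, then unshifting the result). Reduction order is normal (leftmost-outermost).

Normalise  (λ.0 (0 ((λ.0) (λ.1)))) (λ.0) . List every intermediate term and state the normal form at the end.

Answer: normal form = λ.λ.0  (in 4 steps)

Working:
  start: (λ.0 (0 ((λ.0) (λ.1)))) (λ.0)
  [1] (λ.0) ((λ.0) ((λ.0) (λ.λ.0)))
  [2] (λ.0) ((λ.0) (λ.λ.0))
  [3] (λ.0) (λ.λ.0)
  [4] λ.λ.0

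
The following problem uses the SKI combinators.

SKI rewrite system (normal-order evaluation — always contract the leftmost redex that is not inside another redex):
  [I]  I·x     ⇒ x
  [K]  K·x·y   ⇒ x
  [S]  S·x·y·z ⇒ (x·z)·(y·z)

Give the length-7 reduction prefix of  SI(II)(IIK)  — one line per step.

Answer: after 7 steps: K(IK)

Derivation:
  start: SI(II)(IIK)
  step 1: I(IIK)(II(IIK))
  step 2: IIK(II(IIK))
  step 3: IK(II(IIK))
  step 4: K(II(IIK))
  step 5: K(I(IIK))
  step 6: K(IIK)
  step 7: K(IK)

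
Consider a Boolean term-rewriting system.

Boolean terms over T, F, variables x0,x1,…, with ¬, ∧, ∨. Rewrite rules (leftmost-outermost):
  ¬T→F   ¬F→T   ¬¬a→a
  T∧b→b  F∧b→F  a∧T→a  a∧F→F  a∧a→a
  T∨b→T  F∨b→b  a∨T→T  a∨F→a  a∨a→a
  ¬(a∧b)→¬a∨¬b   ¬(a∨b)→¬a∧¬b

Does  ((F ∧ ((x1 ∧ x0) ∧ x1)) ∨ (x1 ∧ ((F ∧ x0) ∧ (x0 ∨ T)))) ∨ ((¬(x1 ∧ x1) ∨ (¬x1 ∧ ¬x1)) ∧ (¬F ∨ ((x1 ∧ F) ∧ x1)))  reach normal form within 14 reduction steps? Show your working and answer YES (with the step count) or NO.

  start: ((F ∧ ((x1 ∧ x0) ∧ x1)) ∨ (x1 ∧ ((F ∧ x0) ∧ (x0 ∨ T)))) ∨ ((¬(x1 ∧ x1) ∨ (¬x1 ∧ ¬x1)) ∧ (¬F ∨ ((x1 ∧ F) ∧ x1)))
  step 1: (F ∨ (x1 ∧ ((F ∧ x0) ∧ (x0 ∨ T)))) ∨ ((¬(x1 ∧ x1) ∨ (¬x1 ∧ ¬x1)) ∧ (¬F ∨ ((x1 ∧ F) ∧ x1)))
  step 2: (x1 ∧ ((F ∧ x0) ∧ (x0 ∨ T))) ∨ ((¬(x1 ∧ x1) ∨ (¬x1 ∧ ¬x1)) ∧ (¬F ∨ ((x1 ∧ F) ∧ x1)))
  step 3: (x1 ∧ (F ∧ (x0 ∨ T))) ∨ ((¬(x1 ∧ x1) ∨ (¬x1 ∧ ¬x1)) ∧ (¬F ∨ ((x1 ∧ F) ∧ x1)))
  step 4: (x1 ∧ F) ∨ ((¬(x1 ∧ x1) ∨ (¬x1 ∧ ¬x1)) ∧ (¬F ∨ ((x1 ∧ F) ∧ x1)))
  step 5: F ∨ ((¬(x1 ∧ x1) ∨ (¬x1 ∧ ¬x1)) ∧ (¬F ∨ ((x1 ∧ F) ∧ x1)))
  step 6: (¬(x1 ∧ x1) ∨ (¬x1 ∧ ¬x1)) ∧ (¬F ∨ ((x1 ∧ F) ∧ x1))
  step 7: ((¬x1 ∨ ¬x1) ∨ (¬x1 ∧ ¬x1)) ∧ (¬F ∨ ((x1 ∧ F) ∧ x1))
  step 8: (¬x1 ∨ (¬x1 ∧ ¬x1)) ∧ (¬F ∨ ((x1 ∧ F) ∧ x1))
  step 9: (¬x1 ∨ ¬x1) ∧ (¬F ∨ ((x1 ∧ F) ∧ x1))
  step 10: ¬x1 ∧ (¬F ∨ ((x1 ∧ F) ∧ x1))
  step 11: ¬x1 ∧ (T ∨ ((x1 ∧ F) ∧ x1))
  step 12: ¬x1 ∧ T
  step 13: ¬x1

Answer: YES — reaches normal form ¬x1 in 13 ≤ 14 steps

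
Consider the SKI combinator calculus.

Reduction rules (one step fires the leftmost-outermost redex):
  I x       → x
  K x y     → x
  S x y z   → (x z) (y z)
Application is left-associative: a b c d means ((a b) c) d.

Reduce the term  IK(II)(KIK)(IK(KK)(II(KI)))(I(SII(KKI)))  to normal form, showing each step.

  start: IK(II)(KIK)(IK(KK)(II(KI)))(I(SII(KKI)))
  →1  K(II)(KIK)(IK(KK)(II(KI)))(I(SII(KKI)))
  →2  II(IK(KK)(II(KI)))(I(SII(KKI)))
  →3  I(IK(KK)(II(KI)))(I(SII(KKI)))
  →4  IK(KK)(II(KI))(I(SII(KKI)))
  →5  K(KK)(II(KI))(I(SII(KKI)))
  →6  KK(I(SII(KKI)))
  →7  K

Answer: normal form = K  (in 7 steps)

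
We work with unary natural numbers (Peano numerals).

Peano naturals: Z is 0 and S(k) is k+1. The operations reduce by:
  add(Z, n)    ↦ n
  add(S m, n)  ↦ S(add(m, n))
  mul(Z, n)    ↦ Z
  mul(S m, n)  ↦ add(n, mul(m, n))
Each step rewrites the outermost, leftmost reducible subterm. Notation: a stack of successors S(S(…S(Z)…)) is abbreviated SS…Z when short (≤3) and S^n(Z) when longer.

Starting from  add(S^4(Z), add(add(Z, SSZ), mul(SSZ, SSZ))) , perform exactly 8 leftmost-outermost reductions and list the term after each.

Answer: after 8 steps: S(S(S(S(S(S(add(Z, mul(SSZ, SSZ))))))))

Working:
  start: add(S^4(Z), add(add(Z, SSZ), mul(SSZ, SSZ)))
  [1] S(add(SSSZ, add(add(Z, SSZ), mul(SSZ, SSZ))))
  [2] S(S(add(SSZ, add(add(Z, SSZ), mul(SSZ, SSZ)))))
  [3] S(S(S(add(SZ, add(add(Z, SSZ), mul(SSZ, SSZ))))))
  [4] S(S(S(S(add(Z, add(add(Z, SSZ), mul(SSZ, SSZ)))))))
  [5] S(S(S(S(add(add(Z, SSZ), mul(SSZ, SSZ))))))
  [6] S(S(S(S(add(SSZ, mul(SSZ, SSZ))))))
  [7] S(S(S(S(S(add(SZ, mul(SSZ, SSZ)))))))
  [8] S(S(S(S(S(S(add(Z, mul(SSZ, SSZ))))))))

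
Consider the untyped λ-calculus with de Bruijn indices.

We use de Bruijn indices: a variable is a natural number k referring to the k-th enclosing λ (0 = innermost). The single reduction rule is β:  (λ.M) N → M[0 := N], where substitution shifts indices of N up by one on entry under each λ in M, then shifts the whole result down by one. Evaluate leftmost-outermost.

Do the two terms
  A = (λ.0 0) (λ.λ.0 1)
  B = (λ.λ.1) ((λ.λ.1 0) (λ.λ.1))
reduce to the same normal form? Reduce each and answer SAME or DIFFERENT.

Term A:
  start: (λ.0 0) (λ.λ.0 1)
  →1  (λ.λ.0 1) (λ.λ.0 1)
  →2  λ.0 (λ.λ.0 1)

Term B:
  start: (λ.λ.1) ((λ.λ.1 0) (λ.λ.1))
  →1  λ.(λ.λ.1 0) (λ.λ.1)
  →2  λ.λ.(λ.λ.1) 0
  →3  λ.λ.λ.1

Answer: DIFFERENT — A ⇓ λ.0 (λ.λ.0 1), B ⇓ λ.λ.λ.1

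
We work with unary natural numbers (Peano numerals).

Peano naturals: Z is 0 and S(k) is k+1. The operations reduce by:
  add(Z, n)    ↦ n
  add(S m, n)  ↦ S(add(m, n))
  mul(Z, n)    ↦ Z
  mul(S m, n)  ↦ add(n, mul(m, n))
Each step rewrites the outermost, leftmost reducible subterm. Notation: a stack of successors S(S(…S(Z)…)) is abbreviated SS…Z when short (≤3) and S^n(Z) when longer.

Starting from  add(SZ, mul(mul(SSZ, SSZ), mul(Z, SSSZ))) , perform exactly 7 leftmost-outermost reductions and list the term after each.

  start: add(SZ, mul(mul(SSZ, SSZ), mul(Z, SSSZ)))
  [1] S(add(Z, mul(mul(SSZ, SSZ), mul(Z, SSSZ))))
  [2] S(mul(mul(SSZ, SSZ), mul(Z, SSSZ)))
  [3] S(mul(add(SSZ, mul(SZ, SSZ)), mul(Z, SSSZ)))
  [4] S(mul(S(add(SZ, mul(SZ, SSZ))), mul(Z, SSSZ)))
  [5] S(add(mul(Z, SSSZ), mul(add(SZ, mul(SZ, SSZ)), mul(Z, SSSZ))))
  [6] S(add(Z, mul(add(SZ, mul(SZ, SSZ)), mul(Z, SSSZ))))
  [7] S(mul(add(SZ, mul(SZ, SSZ)), mul(Z, SSSZ)))

Answer: after 7 steps: S(mul(add(SZ, mul(SZ, SSZ)), mul(Z, SSSZ)))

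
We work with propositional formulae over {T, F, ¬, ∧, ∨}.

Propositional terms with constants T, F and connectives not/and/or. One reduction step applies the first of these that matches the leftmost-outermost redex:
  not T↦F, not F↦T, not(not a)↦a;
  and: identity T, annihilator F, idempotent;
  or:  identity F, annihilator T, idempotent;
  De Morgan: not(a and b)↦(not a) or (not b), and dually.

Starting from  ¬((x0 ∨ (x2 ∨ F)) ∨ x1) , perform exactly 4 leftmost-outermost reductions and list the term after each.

Answer: after 4 steps: (¬x0 ∧ (¬x2 ∧ T)) ∧ ¬x1

Working:
  start: ¬((x0 ∨ (x2 ∨ F)) ∨ x1)
  step 1: ¬(x0 ∨ (x2 ∨ F)) ∧ ¬x1
  step 2: (¬x0 ∧ ¬(x2 ∨ F)) ∧ ¬x1
  step 3: (¬x0 ∧ (¬x2 ∧ ¬F)) ∧ ¬x1
  step 4: (¬x0 ∧ (¬x2 ∧ T)) ∧ ¬x1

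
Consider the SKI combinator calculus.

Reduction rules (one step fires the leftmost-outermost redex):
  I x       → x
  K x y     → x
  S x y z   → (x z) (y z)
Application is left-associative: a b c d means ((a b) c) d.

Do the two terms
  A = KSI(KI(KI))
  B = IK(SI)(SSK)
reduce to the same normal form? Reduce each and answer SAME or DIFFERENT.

Term A:
  start: KSI(KI(KI))
  [1] S(KI(KI))
  [2] SI

Term B:
  start: IK(SI)(SSK)
  [1] K(SI)(SSK)
  [2] SI

Answer: SAME — A ⇓ SI, B ⇓ SI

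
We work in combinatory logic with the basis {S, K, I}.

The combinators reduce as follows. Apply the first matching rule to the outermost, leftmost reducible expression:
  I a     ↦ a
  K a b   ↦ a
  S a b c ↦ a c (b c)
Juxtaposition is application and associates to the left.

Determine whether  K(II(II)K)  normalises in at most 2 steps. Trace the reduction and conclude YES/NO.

Answer: NO — after 2 steps the term is K(IIK), not yet normal

Reduction:
  start: K(II(II)K)
  →1  K(I(II)K)
  →2  K(IIK)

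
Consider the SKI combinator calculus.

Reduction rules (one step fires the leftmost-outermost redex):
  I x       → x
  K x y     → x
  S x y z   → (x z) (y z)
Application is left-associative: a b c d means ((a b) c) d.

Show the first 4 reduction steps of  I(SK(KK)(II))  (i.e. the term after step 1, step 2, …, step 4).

Answer: after 4 steps: I

Derivation:
  start: I(SK(KK)(II))
  [1] SK(KK)(II)
  [2] K(II)(KK(II))
  [3] II
  [4] I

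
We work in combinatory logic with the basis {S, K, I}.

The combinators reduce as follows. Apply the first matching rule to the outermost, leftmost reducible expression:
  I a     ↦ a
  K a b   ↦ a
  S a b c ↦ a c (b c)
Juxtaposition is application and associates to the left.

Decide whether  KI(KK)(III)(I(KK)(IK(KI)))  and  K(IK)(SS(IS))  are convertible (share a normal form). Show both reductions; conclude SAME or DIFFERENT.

Term A:
  start: KI(KK)(III)(I(KK)(IK(KI)))
  step 1: I(III)(I(KK)(IK(KI)))
  step 2: III(I(KK)(IK(KI)))
  step 3: II(I(KK)(IK(KI)))
  step 4: I(I(KK)(IK(KI)))
  step 5: I(KK)(IK(KI))
  step 6: KK(IK(KI))
  step 7: K

Term B:
  start: K(IK)(SS(IS))
  step 1: IK
  step 2: K

Answer: SAME — A ⇓ K, B ⇓ K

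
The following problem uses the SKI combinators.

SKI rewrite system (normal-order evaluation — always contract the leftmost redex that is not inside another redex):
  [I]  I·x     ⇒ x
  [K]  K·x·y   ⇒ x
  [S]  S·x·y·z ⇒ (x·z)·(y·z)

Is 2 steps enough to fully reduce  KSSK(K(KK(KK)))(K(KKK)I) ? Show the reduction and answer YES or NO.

Answer: NO — after 2 steps the term is K(K(KKK)I)(K(KK(KK))(K(KKK)I)), not yet normal

Reduction:
  start: KSSK(K(KK(KK)))(K(KKK)I)
  step 1: SK(K(KK(KK)))(K(KKK)I)
  step 2: K(K(KKK)I)(K(KK(KK))(K(KKK)I))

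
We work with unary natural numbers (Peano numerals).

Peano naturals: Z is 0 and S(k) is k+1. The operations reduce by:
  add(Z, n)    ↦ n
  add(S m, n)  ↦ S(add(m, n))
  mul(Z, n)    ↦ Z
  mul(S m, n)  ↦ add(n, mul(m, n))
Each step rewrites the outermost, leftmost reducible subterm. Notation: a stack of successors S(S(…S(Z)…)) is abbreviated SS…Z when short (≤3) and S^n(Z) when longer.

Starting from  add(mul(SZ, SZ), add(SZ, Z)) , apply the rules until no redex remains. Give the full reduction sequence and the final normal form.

  start: add(mul(SZ, SZ), add(SZ, Z))
  →1  add(add(SZ, mul(Z, SZ)), add(SZ, Z))
  →2  add(S(add(Z, mul(Z, SZ))), add(SZ, Z))
  →3  S(add(add(Z, mul(Z, SZ)), add(SZ, Z)))
  →4  S(add(mul(Z, SZ), add(SZ, Z)))
  →5  S(add(Z, add(SZ, Z)))
  →6  S(add(SZ, Z))
  →7  S(S(add(Z, Z)))
  →8  SSZ

Answer: normal form = SSZ  (in 8 steps)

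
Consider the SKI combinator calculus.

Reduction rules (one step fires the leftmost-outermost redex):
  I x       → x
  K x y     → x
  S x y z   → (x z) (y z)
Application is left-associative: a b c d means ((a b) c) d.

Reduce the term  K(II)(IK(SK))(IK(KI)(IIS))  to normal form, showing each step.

Answer: normal form = KI  (in 5 steps)

Reduction:
  start: K(II)(IK(SK))(IK(KI)(IIS))
  →1  II(IK(KI)(IIS))
  →2  I(IK(KI)(IIS))
  →3  IK(KI)(IIS)
  →4  K(KI)(IIS)
  →5  KI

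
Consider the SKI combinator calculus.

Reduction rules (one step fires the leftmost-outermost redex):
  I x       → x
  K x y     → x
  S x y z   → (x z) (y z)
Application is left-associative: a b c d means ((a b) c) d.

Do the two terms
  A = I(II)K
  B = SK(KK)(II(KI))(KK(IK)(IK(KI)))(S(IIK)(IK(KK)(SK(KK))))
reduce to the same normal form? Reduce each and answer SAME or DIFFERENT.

Answer: DIFFERENT — A ⇓ K, B ⇓ SK(KK)

Reduction:
Term A:
  start: I(II)K
  step 1: IIK
  step 2: IK
  step 3: K

Term B:
  start: SK(KK)(II(KI))(KK(IK)(IK(KI)))(S(IIK)(IK(KK)(SK(KK))))
  step 1: K(II(KI))(KK(II(KI)))(KK(IK)(IK(KI)))(S(IIK)(IK(KK)(SK(KK))))
  step 2: II(KI)(KK(IK)(IK(KI)))(S(IIK)(IK(KK)(SK(KK))))
  step 3: I(KI)(KK(IK)(IK(KI)))(S(IIK)(IK(KK)(SK(KK))))
  step 4: KI(KK(IK)(IK(KI)))(S(IIK)(IK(KK)(SK(KK))))
  step 5: I(S(IIK)(IK(KK)(SK(KK))))
  step 6: S(IIK)(IK(KK)(SK(KK)))
  step 7: S(IK)(IK(KK)(SK(KK)))
  step 8: SK(IK(KK)(SK(KK)))
  step 9: SK(K(KK)(SK(KK)))
  step 10: SK(KK)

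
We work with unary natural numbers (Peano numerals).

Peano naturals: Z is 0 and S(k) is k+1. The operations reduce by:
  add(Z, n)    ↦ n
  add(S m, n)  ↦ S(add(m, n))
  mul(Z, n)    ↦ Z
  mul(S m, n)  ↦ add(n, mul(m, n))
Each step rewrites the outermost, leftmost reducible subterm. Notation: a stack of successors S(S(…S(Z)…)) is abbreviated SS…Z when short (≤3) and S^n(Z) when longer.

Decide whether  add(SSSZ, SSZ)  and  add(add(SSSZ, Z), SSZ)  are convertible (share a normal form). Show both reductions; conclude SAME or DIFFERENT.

Answer: SAME — A ⇓ S^5(Z), B ⇓ S^5(Z)

Derivation:
Term A:
  start: add(SSSZ, SSZ)
  step 1: S(add(SSZ, SSZ))
  step 2: S(S(add(SZ, SSZ)))
  step 3: S(S(S(add(Z, SSZ))))
  step 4: S^5(Z)

Term B:
  start: add(add(SSSZ, Z), SSZ)
  step 1: add(S(add(SSZ, Z)), SSZ)
  step 2: S(add(add(SSZ, Z), SSZ))
  step 3: S(add(S(add(SZ, Z)), SSZ))
  step 4: S(S(add(add(SZ, Z), SSZ)))
  step 5: S(S(add(S(add(Z, Z)), SSZ)))
  step 6: S(S(S(add(add(Z, Z), SSZ))))
  step 7: S(S(S(add(Z, SSZ))))
  step 8: S^5(Z)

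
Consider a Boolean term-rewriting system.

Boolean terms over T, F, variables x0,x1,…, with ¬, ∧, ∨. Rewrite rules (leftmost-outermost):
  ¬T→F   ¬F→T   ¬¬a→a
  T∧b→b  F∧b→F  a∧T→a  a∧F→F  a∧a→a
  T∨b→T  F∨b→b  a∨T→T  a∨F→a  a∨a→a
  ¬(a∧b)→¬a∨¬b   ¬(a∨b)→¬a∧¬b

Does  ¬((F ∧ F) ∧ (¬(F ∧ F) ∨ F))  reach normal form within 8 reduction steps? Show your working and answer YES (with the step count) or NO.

  start: ¬((F ∧ F) ∧ (¬(F ∧ F) ∨ F))
  [1] ¬(F ∧ F) ∨ ¬(¬(F ∧ F) ∨ F)
  [2] (¬F ∨ ¬F) ∨ ¬(¬(F ∧ F) ∨ F)
  [3] ¬F ∨ ¬(¬(F ∧ F) ∨ F)
  [4] T ∨ ¬(¬(F ∧ F) ∨ F)
  [5] T

Answer: YES — reaches normal form T in 5 ≤ 8 steps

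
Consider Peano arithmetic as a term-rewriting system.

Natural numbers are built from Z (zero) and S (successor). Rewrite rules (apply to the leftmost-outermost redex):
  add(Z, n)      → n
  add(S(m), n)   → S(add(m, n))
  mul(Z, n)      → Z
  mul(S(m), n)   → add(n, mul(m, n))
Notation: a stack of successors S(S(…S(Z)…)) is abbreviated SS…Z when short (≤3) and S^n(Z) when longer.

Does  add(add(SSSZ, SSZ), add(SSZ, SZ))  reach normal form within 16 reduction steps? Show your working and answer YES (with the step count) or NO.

  start: add(add(SSSZ, SSZ), add(SSZ, SZ))
  [1] add(S(add(SSZ, SSZ)), add(SSZ, SZ))
  [2] S(add(add(SSZ, SSZ), add(SSZ, SZ)))
  [3] S(add(S(add(SZ, SSZ)), add(SSZ, SZ)))
  [4] S(S(add(add(SZ, SSZ), add(SSZ, SZ))))
  [5] S(S(add(S(add(Z, SSZ)), add(SSZ, SZ))))
  [6] S(S(S(add(add(Z, SSZ), add(SSZ, SZ)))))
  [7] S(S(S(add(SSZ, add(SSZ, SZ)))))
  [8] S(S(S(S(add(SZ, add(SSZ, SZ))))))
  [9] S(S(S(S(S(add(Z, add(SSZ, SZ)))))))
  [10] S(S(S(S(S(add(SSZ, SZ))))))
  [11] S(S(S(S(S(S(add(SZ, SZ)))))))
  [12] S(S(S(S(S(S(S(add(Z, SZ))))))))
  [13] S^8(Z)

Answer: YES — reaches normal form S^8(Z) in 13 ≤ 16 steps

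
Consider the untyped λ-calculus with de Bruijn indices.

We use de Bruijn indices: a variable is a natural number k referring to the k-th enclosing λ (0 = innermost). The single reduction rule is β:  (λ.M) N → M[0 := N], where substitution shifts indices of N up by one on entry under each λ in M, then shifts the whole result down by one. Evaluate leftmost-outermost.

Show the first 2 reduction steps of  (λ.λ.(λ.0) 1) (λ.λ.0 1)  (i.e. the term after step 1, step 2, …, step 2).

Answer: after 2 steps: λ.λ.λ.0 1

Reduction:
  start: (λ.λ.(λ.0) 1) (λ.λ.0 1)
  →1  λ.(λ.0) (λ.λ.0 1)
  →2  λ.λ.λ.0 1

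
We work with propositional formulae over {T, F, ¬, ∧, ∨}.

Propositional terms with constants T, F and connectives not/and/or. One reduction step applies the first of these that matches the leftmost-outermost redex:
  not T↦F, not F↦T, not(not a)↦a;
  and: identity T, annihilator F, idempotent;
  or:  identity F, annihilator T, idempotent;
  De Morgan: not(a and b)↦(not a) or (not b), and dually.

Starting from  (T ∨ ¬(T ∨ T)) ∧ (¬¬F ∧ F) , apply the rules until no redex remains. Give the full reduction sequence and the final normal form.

  start: (T ∨ ¬(T ∨ T)) ∧ (¬¬F ∧ F)
  [1] T ∧ (¬¬F ∧ F)
  [2] ¬¬F ∧ F
  [3] F

Answer: normal form = F  (in 3 steps)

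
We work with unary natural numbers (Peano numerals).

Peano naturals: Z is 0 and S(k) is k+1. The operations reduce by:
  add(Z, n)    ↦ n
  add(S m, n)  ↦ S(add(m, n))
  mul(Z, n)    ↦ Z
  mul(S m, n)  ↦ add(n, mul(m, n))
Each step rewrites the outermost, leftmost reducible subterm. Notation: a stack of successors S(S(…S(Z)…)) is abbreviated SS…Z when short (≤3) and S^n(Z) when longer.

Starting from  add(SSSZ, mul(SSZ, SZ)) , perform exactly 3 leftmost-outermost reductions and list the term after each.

Answer: after 3 steps: S(S(S(add(Z, mul(SSZ, SZ)))))

Derivation:
  start: add(SSSZ, mul(SSZ, SZ))
  [1] S(add(SSZ, mul(SSZ, SZ)))
  [2] S(S(add(SZ, mul(SSZ, SZ))))
  [3] S(S(S(add(Z, mul(SSZ, SZ)))))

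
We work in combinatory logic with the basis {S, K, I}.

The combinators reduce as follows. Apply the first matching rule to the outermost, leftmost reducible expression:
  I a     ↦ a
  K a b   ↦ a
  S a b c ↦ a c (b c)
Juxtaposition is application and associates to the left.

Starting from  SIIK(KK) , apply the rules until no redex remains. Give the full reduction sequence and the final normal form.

  start: SIIK(KK)
  step 1: IK(IK)(KK)
  step 2: K(IK)(KK)
  step 3: IK
  step 4: K

Answer: normal form = K  (in 4 steps)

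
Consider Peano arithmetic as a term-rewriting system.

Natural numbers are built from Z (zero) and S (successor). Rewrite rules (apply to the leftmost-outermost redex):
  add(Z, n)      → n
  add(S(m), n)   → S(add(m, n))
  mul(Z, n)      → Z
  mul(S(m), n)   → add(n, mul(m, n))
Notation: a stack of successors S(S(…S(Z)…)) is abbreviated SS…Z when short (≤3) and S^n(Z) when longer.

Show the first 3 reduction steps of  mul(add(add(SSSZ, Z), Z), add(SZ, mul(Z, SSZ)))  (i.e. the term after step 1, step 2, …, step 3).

  start: mul(add(add(SSSZ, Z), Z), add(SZ, mul(Z, SSZ)))
  →1  mul(add(S(add(SSZ, Z)), Z), add(SZ, mul(Z, SSZ)))
  →2  mul(S(add(add(SSZ, Z), Z)), add(SZ, mul(Z, SSZ)))
  →3  add(add(SZ, mul(Z, SSZ)), mul(add(add(SSZ, Z), Z), add(SZ, mul(Z, SSZ))))

Answer: after 3 steps: add(add(SZ, mul(Z, SSZ)), mul(add(add(SSZ, Z), Z), add(SZ, mul(Z, SSZ))))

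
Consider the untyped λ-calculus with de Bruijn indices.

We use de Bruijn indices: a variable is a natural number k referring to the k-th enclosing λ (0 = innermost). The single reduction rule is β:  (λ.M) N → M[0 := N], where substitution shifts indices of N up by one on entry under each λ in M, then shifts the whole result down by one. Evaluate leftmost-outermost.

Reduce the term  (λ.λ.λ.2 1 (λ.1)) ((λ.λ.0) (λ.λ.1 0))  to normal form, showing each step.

  start: (λ.λ.λ.2 1 (λ.1)) ((λ.λ.0) (λ.λ.1 0))
  →1  λ.λ.(λ.λ.0) (λ.λ.1 0) 1 (λ.1)
  →2  λ.λ.(λ.0) 1 (λ.1)
  →3  λ.λ.1 (λ.1)

Answer: normal form = λ.λ.1 (λ.1)  (in 3 steps)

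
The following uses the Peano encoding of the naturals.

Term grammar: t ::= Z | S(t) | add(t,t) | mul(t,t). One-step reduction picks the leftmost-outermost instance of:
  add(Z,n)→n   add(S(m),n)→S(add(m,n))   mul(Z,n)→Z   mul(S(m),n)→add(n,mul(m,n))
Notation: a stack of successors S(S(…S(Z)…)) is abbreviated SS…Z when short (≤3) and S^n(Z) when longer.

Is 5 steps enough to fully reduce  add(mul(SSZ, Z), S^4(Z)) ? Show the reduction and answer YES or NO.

  start: add(mul(SSZ, Z), S^4(Z))
  step 1: add(add(Z, mul(SZ, Z)), S^4(Z))
  step 2: add(mul(SZ, Z), S^4(Z))
  step 3: add(add(Z, mul(Z, Z)), S^4(Z))
  step 4: add(mul(Z, Z), S^4(Z))
  step 5: add(Z, S^4(Z))

Answer: NO — after 5 steps the term is add(Z, S^4(Z)), not yet normal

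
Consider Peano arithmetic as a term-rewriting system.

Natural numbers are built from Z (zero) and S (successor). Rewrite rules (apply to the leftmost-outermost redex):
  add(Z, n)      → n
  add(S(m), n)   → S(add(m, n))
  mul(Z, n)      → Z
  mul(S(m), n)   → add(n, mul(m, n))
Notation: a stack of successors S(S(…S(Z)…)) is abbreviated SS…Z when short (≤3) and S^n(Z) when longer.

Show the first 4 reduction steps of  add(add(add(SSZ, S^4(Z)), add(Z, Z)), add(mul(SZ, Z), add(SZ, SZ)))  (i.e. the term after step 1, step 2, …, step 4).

  start: add(add(add(SSZ, S^4(Z)), add(Z, Z)), add(mul(SZ, Z), add(SZ, SZ)))
  →1  add(add(S(add(SZ, S^4(Z))), add(Z, Z)), add(mul(SZ, Z), add(SZ, SZ)))
  →2  add(S(add(add(SZ, S^4(Z)), add(Z, Z))), add(mul(SZ, Z), add(SZ, SZ)))
  →3  S(add(add(add(SZ, S^4(Z)), add(Z, Z)), add(mul(SZ, Z), add(SZ, SZ))))
  →4  S(add(add(S(add(Z, S^4(Z))), add(Z, Z)), add(mul(SZ, Z), add(SZ, SZ))))

Answer: after 4 steps: S(add(add(S(add(Z, S^4(Z))), add(Z, Z)), add(mul(SZ, Z), add(SZ, SZ))))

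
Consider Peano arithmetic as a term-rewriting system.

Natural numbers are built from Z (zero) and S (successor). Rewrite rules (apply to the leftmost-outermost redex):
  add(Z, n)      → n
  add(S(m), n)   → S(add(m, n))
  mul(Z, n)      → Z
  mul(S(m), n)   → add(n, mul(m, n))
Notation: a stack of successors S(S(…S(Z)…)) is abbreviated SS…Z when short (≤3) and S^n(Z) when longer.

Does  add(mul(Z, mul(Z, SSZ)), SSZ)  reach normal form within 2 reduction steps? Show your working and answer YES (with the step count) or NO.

  start: add(mul(Z, mul(Z, SSZ)), SSZ)
  →1  add(Z, SSZ)
  →2  SSZ

Answer: YES — reaches normal form SSZ in 2 ≤ 2 steps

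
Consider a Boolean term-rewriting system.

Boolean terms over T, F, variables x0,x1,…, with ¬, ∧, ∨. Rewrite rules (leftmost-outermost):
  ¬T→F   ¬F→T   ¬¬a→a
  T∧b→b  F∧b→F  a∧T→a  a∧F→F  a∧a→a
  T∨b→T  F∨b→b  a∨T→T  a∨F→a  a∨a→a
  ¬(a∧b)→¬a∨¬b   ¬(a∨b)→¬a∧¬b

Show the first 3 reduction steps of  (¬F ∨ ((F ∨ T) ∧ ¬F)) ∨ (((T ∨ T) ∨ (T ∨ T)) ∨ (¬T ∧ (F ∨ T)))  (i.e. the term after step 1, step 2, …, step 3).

  start: (¬F ∨ ((F ∨ T) ∧ ¬F)) ∨ (((T ∨ T) ∨ (T ∨ T)) ∨ (¬T ∧ (F ∨ T)))
  step 1: (T ∨ ((F ∨ T) ∧ ¬F)) ∨ (((T ∨ T) ∨ (T ∨ T)) ∨ (¬T ∧ (F ∨ T)))
  step 2: T ∨ (((T ∨ T) ∨ (T ∨ T)) ∨ (¬T ∧ (F ∨ T)))
  step 3: T

Answer: after 3 steps: T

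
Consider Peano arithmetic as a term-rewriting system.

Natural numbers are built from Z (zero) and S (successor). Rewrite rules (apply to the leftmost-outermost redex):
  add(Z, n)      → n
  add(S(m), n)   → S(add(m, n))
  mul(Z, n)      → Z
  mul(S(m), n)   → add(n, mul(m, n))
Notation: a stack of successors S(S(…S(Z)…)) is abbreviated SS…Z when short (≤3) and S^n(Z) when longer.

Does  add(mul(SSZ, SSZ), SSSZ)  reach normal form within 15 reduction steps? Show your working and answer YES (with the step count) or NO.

  start: add(mul(SSZ, SSZ), SSSZ)
  [1] add(add(SSZ, mul(SZ, SSZ)), SSSZ)
  [2] add(S(add(SZ, mul(SZ, SSZ))), SSSZ)
  [3] S(add(add(SZ, mul(SZ, SSZ)), SSSZ))
  [4] S(add(S(add(Z, mul(SZ, SSZ))), SSSZ))
  [5] S(S(add(add(Z, mul(SZ, SSZ)), SSSZ)))
  [6] S(S(add(mul(SZ, SSZ), SSSZ)))
  [7] S(S(add(add(SSZ, mul(Z, SSZ)), SSSZ)))
  [8] S(S(add(S(add(SZ, mul(Z, SSZ))), SSSZ)))
  [9] S(S(S(add(add(SZ, mul(Z, SSZ)), SSSZ))))
  [10] S(S(S(add(S(add(Z, mul(Z, SSZ))), SSSZ))))
  [11] S(S(S(S(add(add(Z, mul(Z, SSZ)), SSSZ)))))
  [12] S(S(S(S(add(mul(Z, SSZ), SSSZ)))))
  [13] S(S(S(S(add(Z, SSSZ)))))
  [14] S^7(Z)

Answer: YES — reaches normal form S^7(Z) in 14 ≤ 15 steps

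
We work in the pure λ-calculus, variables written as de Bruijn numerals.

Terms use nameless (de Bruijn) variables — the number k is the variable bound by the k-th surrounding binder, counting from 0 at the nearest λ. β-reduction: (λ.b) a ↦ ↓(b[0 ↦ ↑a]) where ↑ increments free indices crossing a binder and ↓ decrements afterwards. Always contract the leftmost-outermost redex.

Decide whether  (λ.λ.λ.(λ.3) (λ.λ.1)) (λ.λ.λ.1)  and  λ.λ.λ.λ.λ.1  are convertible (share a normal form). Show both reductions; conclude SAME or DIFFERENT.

Term A:
  start: (λ.λ.λ.(λ.3) (λ.λ.1)) (λ.λ.λ.1)
  step 1: λ.λ.(λ.λ.λ.λ.1) (λ.λ.1)
  step 2: λ.λ.λ.λ.λ.1

Term B:
  start: λ.λ.λ.λ.λ.1

Answer: SAME — A ⇓ λ.λ.λ.λ.λ.1, B ⇓ λ.λ.λ.λ.λ.1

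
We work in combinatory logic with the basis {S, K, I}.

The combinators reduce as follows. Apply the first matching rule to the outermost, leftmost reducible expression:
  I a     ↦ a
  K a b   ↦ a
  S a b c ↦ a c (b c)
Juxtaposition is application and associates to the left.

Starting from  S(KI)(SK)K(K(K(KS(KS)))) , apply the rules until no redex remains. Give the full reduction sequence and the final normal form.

  start: S(KI)(SK)K(K(K(KS(KS))))
  step 1: KIK(SKK)(K(K(KS(KS))))
  step 2: I(SKK)(K(K(KS(KS))))
  step 3: SKK(K(K(KS(KS))))
  step 4: K(K(K(KS(KS))))(K(K(K(KS(KS)))))
  step 5: K(K(KS(KS)))
  step 6: K(KS)

Answer: normal form = K(KS)  (in 6 steps)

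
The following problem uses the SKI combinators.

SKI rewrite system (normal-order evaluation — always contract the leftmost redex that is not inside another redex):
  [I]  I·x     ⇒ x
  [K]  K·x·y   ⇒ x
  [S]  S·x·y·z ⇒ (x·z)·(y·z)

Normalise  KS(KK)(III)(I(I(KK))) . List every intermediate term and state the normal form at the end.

  start: KS(KK)(III)(I(I(KK)))
  →1  S(III)(I(I(KK)))
  →2  S(II)(I(I(KK)))
  →3  SI(I(I(KK)))
  →4  SI(I(KK))
  →5  SI(KK)

Answer: normal form = SI(KK)  (in 5 steps)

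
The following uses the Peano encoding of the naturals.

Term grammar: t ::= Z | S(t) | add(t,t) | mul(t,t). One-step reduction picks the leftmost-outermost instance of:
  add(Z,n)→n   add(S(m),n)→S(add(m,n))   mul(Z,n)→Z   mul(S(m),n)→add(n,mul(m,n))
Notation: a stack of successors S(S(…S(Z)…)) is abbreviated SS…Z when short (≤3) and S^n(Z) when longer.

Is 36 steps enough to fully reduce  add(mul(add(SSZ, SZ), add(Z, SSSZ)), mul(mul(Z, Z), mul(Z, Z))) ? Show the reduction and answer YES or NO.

Answer: YES — reaches normal form S^9(Z) in 34 ≤ 36 steps

Reduction:
  start: add(mul(add(SSZ, SZ), add(Z, SSSZ)), mul(mul(Z, Z), mul(Z, Z)))
  step 1: add(mul(S(add(SZ, SZ)), add(Z, SSSZ)), mul(mul(Z, Z), mul(Z, Z)))
  step 2: add(add(add(Z, SSSZ), mul(add(SZ, SZ), add(Z, SSSZ))), mul(mul(Z, Z), mul(Z, Z)))
  step 3: add(add(SSSZ, mul(add(SZ, SZ), add(Z, SSSZ))), mul(mul(Z, Z), mul(Z, Z)))
  step 4: add(S(add(SSZ, mul(add(SZ, SZ), add(Z, SSSZ)))), mul(mul(Z, Z), mul(Z, Z)))
  step 5: S(add(add(SSZ, mul(add(SZ, SZ), add(Z, SSSZ))), mul(mul(Z, Z), mul(Z, Z))))
  step 6: S(add(S(add(SZ, mul(add(SZ, SZ), add(Z, SSSZ)))), mul(mul(Z, Z), mul(Z, Z))))
  step 7: S(S(add(add(SZ, mul(add(SZ, SZ), add(Z, SSSZ))), mul(mul(Z, Z), mul(Z, Z)))))
  step 8: S(S(add(S(add(Z, mul(add(SZ, SZ), add(Z, SSSZ)))), mul(mul(Z, Z), mul(Z, Z)))))
  step 9: S(S(S(add(add(Z, mul(add(SZ, SZ), add(Z, SSSZ))), mul(mul(Z, Z), mul(Z, Z))))))
  step 10: S(S(S(add(mul(add(SZ, SZ), add(Z, SSSZ)), mul(mul(Z, Z), mul(Z, Z))))))
  step 11: S(S(S(add(mul(S(add(Z, SZ)), add(Z, SSSZ)), mul(mul(Z, Z), mul(Z, Z))))))
  step 12: S(S(S(add(add(add(Z, SSSZ), mul(add(Z, SZ), add(Z, SSSZ))), mul(mul(Z, Z), mul(Z, Z))))))
  step 13: S(S(S(add(add(SSSZ, mul(add(Z, SZ), add(Z, SSSZ))), mul(mul(Z, Z), mul(Z, Z))))))
  step 14: S(S(S(add(S(add(SSZ, mul(add(Z, SZ), add(Z, SSSZ)))), mul(mul(Z, Z), mul(Z, Z))))))
  step 15: S(S(S(S(add(add(SSZ, mul(add(Z, SZ), add(Z, SSSZ))), mul(mul(Z, Z), mul(Z, Z)))))))
  step 16: S(S(S(S(add(S(add(SZ, mul(add(Z, SZ), add(Z, SSSZ)))), mul(mul(Z, Z), mul(Z, Z)))))))
  step 17: S(S(S(S(S(add(add(SZ, mul(add(Z, SZ), add(Z, SSSZ))), mul(mul(Z, Z), mul(Z, Z))))))))
  step 18: S(S(S(S(S(add(S(add(Z, mul(add(Z, SZ), add(Z, SSSZ)))), mul(mul(Z, Z), mul(Z, Z))))))))
  step 19: S(S(S(S(S(S(add(add(Z, mul(add(Z, SZ), add(Z, SSSZ))), mul(mul(Z, Z), mul(Z, Z)))))))))
  step 20: S(S(S(S(S(S(add(mul(add(Z, SZ), add(Z, SSSZ)), mul(mul(Z, Z), mul(Z, Z)))))))))
  step 21: S(S(S(S(S(S(add(mul(SZ, add(Z, SSSZ)), mul(mul(Z, Z), mul(Z, Z)))))))))
  step 22: S(S(S(S(S(S(add(add(add(Z, SSSZ), mul(Z, add(Z, SSSZ))), mul(mul(Z, Z), mul(Z, Z)))))))))
  step 23: S(S(S(S(S(S(add(add(SSSZ, mul(Z, add(Z, SSSZ))), mul(mul(Z, Z), mul(Z, Z)))))))))
  step 24: S(S(S(S(S(S(add(S(add(SSZ, mul(Z, add(Z, SSSZ)))), mul(mul(Z, Z), mul(Z, Z)))))))))
  step 25: S(S(S(S(S(S(S(add(add(SSZ, mul(Z, add(Z, SSSZ))), mul(mul(Z, Z), mul(Z, Z))))))))))
  step 26: S(S(S(S(S(S(S(add(S(add(SZ, mul(Z, add(Z, SSSZ)))), mul(mul(Z, Z), mul(Z, Z))))))))))
  step 27: S(S(S(S(S(S(S(S(add(add(SZ, mul(Z, add(Z, SSSZ))), mul(mul(Z, Z), mul(Z, Z)))))))))))
  step 28: S(S(S(S(S(S(S(S(add(S(add(Z, mul(Z, add(Z, SSSZ)))), mul(mul(Z, Z), mul(Z, Z)))))))))))
  step 29: S(S(S(S(S(S(S(S(S(add(add(Z, mul(Z, add(Z, SSSZ))), mul(mul(Z, Z), mul(Z, Z))))))))))))
  step 30: S(S(S(S(S(S(S(S(S(add(mul(Z, add(Z, SSSZ)), mul(mul(Z, Z), mul(Z, Z))))))))))))
  step 31: S(S(S(S(S(S(S(S(S(add(Z, mul(mul(Z, Z), mul(Z, Z))))))))))))
  step 32: S(S(S(S(S(S(S(S(S(mul(mul(Z, Z), mul(Z, Z)))))))))))
  step 33: S(S(S(S(S(S(S(S(S(mul(Z, mul(Z, Z)))))))))))
  step 34: S^9(Z)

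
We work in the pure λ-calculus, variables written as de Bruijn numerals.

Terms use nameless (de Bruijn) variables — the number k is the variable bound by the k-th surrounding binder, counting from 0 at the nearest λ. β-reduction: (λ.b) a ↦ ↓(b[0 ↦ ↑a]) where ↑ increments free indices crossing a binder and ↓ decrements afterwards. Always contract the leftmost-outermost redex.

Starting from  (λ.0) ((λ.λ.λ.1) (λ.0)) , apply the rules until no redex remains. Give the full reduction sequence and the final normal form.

  start: (λ.0) ((λ.λ.λ.1) (λ.0))
  [1] (λ.λ.λ.1) (λ.0)
  [2] λ.λ.1

Answer: normal form = λ.λ.1  (in 2 steps)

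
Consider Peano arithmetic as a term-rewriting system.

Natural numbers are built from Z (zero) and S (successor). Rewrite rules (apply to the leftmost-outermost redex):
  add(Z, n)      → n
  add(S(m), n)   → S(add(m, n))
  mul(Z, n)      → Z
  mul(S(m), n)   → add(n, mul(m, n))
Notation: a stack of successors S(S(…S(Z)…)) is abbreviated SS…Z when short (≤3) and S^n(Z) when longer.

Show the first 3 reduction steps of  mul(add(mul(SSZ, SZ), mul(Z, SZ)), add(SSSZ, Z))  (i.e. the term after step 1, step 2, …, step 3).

Answer: after 3 steps: mul(S(add(add(Z, mul(SZ, SZ)), mul(Z, SZ))), add(SSSZ, Z))

Reduction:
  start: mul(add(mul(SSZ, SZ), mul(Z, SZ)), add(SSSZ, Z))
  [1] mul(add(add(SZ, mul(SZ, SZ)), mul(Z, SZ)), add(SSSZ, Z))
  [2] mul(add(S(add(Z, mul(SZ, SZ))), mul(Z, SZ)), add(SSSZ, Z))
  [3] mul(S(add(add(Z, mul(SZ, SZ)), mul(Z, SZ))), add(SSSZ, Z))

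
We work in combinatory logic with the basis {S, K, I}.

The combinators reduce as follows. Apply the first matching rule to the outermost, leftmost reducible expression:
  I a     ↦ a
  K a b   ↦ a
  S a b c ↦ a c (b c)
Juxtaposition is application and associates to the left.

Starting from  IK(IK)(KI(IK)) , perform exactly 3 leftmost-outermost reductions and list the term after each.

Answer: after 3 steps: K

Derivation:
  start: IK(IK)(KI(IK))
  →1  K(IK)(KI(IK))
  →2  IK
  →3  K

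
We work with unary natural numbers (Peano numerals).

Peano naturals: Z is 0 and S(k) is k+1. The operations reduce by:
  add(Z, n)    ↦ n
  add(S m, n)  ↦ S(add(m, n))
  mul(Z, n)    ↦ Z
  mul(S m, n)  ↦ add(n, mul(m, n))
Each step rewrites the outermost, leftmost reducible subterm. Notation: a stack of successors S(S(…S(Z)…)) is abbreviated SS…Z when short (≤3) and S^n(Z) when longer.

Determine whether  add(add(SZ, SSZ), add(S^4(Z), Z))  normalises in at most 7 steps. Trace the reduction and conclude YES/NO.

Answer: NO — after 7 steps the term is S(S(S(S(add(SSSZ, Z))))), not yet normal

Reduction:
  start: add(add(SZ, SSZ), add(S^4(Z), Z))
  step 1: add(S(add(Z, SSZ)), add(S^4(Z), Z))
  step 2: S(add(add(Z, SSZ), add(S^4(Z), Z)))
  step 3: S(add(SSZ, add(S^4(Z), Z)))
  step 4: S(S(add(SZ, add(S^4(Z), Z))))
  step 5: S(S(S(add(Z, add(S^4(Z), Z)))))
  step 6: S(S(S(add(S^4(Z), Z))))
  step 7: S(S(S(S(add(SSSZ, Z)))))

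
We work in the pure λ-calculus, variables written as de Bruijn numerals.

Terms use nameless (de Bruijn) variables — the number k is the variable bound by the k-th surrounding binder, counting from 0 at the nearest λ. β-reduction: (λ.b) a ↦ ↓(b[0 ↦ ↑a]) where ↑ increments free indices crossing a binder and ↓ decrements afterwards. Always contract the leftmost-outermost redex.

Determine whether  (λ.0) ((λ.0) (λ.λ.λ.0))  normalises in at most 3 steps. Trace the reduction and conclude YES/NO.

  start: (λ.0) ((λ.0) (λ.λ.λ.0))
  [1] (λ.0) (λ.λ.λ.0)
  [2] λ.λ.λ.0

Answer: YES — reaches normal form λ.λ.λ.0 in 2 ≤ 3 steps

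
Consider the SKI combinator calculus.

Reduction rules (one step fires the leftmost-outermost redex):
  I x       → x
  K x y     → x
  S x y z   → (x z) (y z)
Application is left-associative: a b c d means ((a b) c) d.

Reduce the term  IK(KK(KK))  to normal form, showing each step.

Answer: normal form = KK  (in 2 steps)

Derivation:
  start: IK(KK(KK))
  step 1: K(KK(KK))
  step 2: KK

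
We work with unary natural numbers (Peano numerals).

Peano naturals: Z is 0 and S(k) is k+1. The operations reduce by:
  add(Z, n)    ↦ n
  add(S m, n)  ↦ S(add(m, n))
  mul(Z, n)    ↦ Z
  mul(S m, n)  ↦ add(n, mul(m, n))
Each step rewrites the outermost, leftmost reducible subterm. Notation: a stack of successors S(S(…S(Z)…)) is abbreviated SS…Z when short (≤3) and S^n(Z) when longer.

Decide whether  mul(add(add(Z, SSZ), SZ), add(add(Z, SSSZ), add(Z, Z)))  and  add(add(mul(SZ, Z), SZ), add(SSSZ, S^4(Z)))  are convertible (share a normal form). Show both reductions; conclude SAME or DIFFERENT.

Answer: DIFFERENT — A ⇓ S^9(Z), B ⇓ S^8(Z)

Working:
Term A:
  start: mul(add(add(Z, SSZ), SZ), add(add(Z, SSSZ), add(Z, Z)))
  step 1: mul(add(SSZ, SZ), add(add(Z, SSSZ), add(Z, Z)))
  step 2: mul(S(add(SZ, SZ)), add(add(Z, SSSZ), add(Z, Z)))
  step 3: add(add(add(Z, SSSZ), add(Z, Z)), mul(add(SZ, SZ), add(add(Z, SSSZ), add(Z, Z))))
  step 4: add(add(SSSZ, add(Z, Z)), mul(add(SZ, SZ), add(add(Z, SSSZ), add(Z, Z))))
  step 5: add(S(add(SSZ, add(Z, Z))), mul(add(SZ, SZ), add(add(Z, SSSZ), add(Z, Z))))
  step 6: S(add(add(SSZ, add(Z, Z)), mul(add(SZ, SZ), add(add(Z, SSSZ), add(Z, Z)))))
  step 7: S(add(S(add(SZ, add(Z, Z))), mul(add(SZ, SZ), add(add(Z, SSSZ), add(Z, Z)))))
  step 8: S(S(add(add(SZ, add(Z, Z)), mul(add(SZ, SZ), add(add(Z, SSSZ), add(Z, Z))))))
  step 9: S(S(add(S(add(Z, add(Z, Z))), mul(add(SZ, SZ), add(add(Z, SSSZ), add(Z, Z))))))
  step 10: S(S(S(add(add(Z, add(Z, Z)), mul(add(SZ, SZ), add(add(Z, SSSZ), add(Z, Z)))))))
  step 11: S(S(S(add(add(Z, Z), mul(add(SZ, SZ), add(add(Z, SSSZ), add(Z, Z)))))))
  step 12: S(S(S(add(Z, mul(add(SZ, SZ), add(add(Z, SSSZ), add(Z, Z)))))))
  step 13: S(S(S(mul(add(SZ, SZ), add(add(Z, SSSZ), add(Z, Z))))))
  step 14: S(S(S(mul(S(add(Z, SZ)), add(add(Z, SSSZ), add(Z, Z))))))
  step 15: S(S(S(add(add(add(Z, SSSZ), add(Z, Z)), mul(add(Z, SZ), add(add(Z, SSSZ), add(Z, Z)))))))
  step 16: S(S(S(add(add(SSSZ, add(Z, Z)), mul(add(Z, SZ), add(add(Z, SSSZ), add(Z, Z)))))))
  step 17: S(S(S(add(S(add(SSZ, add(Z, Z))), mul(add(Z, SZ), add(add(Z, SSSZ), add(Z, Z)))))))
  step 18: S(S(S(S(add(add(SSZ, add(Z, Z)), mul(add(Z, SZ), add(add(Z, SSSZ), add(Z, Z))))))))
  step 19: S(S(S(S(add(S(add(SZ, add(Z, Z))), mul(add(Z, SZ), add(add(Z, SSSZ), add(Z, Z))))))))
  step 20: S(S(S(S(S(add(add(SZ, add(Z, Z)), mul(add(Z, SZ), add(add(Z, SSSZ), add(Z, Z)))))))))
  step 21: S(S(S(S(S(add(S(add(Z, add(Z, Z))), mul(add(Z, SZ), add(add(Z, SSSZ), add(Z, Z)))))))))
  step 22: S(S(S(S(S(S(add(add(Z, add(Z, Z)), mul(add(Z, SZ), add(add(Z, SSSZ), add(Z, Z))))))))))
  step 23: S(S(S(S(S(S(add(add(Z, Z), mul(add(Z, SZ), add(add(Z, SSSZ), add(Z, Z))))))))))
  step 24: S(S(S(S(S(S(add(Z, mul(add(Z, SZ), add(add(Z, SSSZ), add(Z, Z))))))))))
  step 25: S(S(S(S(S(S(mul(add(Z, SZ), add(add(Z, SSSZ), add(Z, Z)))))))))
  step 26: S(S(S(S(S(S(mul(SZ, add(add(Z, SSSZ), add(Z, Z)))))))))
  step 27: S(S(S(S(S(S(add(add(add(Z, SSSZ), add(Z, Z)), mul(Z, add(add(Z, SSSZ), add(Z, Z))))))))))
  step 28: S(S(S(S(S(S(add(add(SSSZ, add(Z, Z)), mul(Z, add(add(Z, SSSZ), add(Z, Z))))))))))
  step 29: S(S(S(S(S(S(add(S(add(SSZ, add(Z, Z))), mul(Z, add(add(Z, SSSZ), add(Z, Z))))))))))
  step 30: S(S(S(S(S(S(S(add(add(SSZ, add(Z, Z)), mul(Z, add(add(Z, SSSZ), add(Z, Z)))))))))))
  step 31: S(S(S(S(S(S(S(add(S(add(SZ, add(Z, Z))), mul(Z, add(add(Z, SSSZ), add(Z, Z)))))))))))
  step 32: S(S(S(S(S(S(S(S(add(add(SZ, add(Z, Z)), mul(Z, add(add(Z, SSSZ), add(Z, Z))))))))))))
  step 33: S(S(S(S(S(S(S(S(add(S(add(Z, add(Z, Z))), mul(Z, add(add(Z, SSSZ), add(Z, Z))))))))))))
  step 34: S(S(S(S(S(S(S(S(S(add(add(Z, add(Z, Z)), mul(Z, add(add(Z, SSSZ), add(Z, Z)))))))))))))
  step 35: S(S(S(S(S(S(S(S(S(add(add(Z, Z), mul(Z, add(add(Z, SSSZ), add(Z, Z)))))))))))))
  step 36: S(S(S(S(S(S(S(S(S(add(Z, mul(Z, add(add(Z, SSSZ), add(Z, Z)))))))))))))
  step 37: S(S(S(S(S(S(S(S(S(mul(Z, add(add(Z, SSSZ), add(Z, Z))))))))))))
  step 38: S^9(Z)

Term B:
  start: add(add(mul(SZ, Z), SZ), add(SSSZ, S^4(Z)))
  step 1: add(add(add(Z, mul(Z, Z)), SZ), add(SSSZ, S^4(Z)))
  step 2: add(add(mul(Z, Z), SZ), add(SSSZ, S^4(Z)))
  step 3: add(add(Z, SZ), add(SSSZ, S^4(Z)))
  step 4: add(SZ, add(SSSZ, S^4(Z)))
  step 5: S(add(Z, add(SSSZ, S^4(Z))))
  step 6: S(add(SSSZ, S^4(Z)))
  step 7: S(S(add(SSZ, S^4(Z))))
  step 8: S(S(S(add(SZ, S^4(Z)))))
  step 9: S(S(S(S(add(Z, S^4(Z))))))
  step 10: S^8(Z)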